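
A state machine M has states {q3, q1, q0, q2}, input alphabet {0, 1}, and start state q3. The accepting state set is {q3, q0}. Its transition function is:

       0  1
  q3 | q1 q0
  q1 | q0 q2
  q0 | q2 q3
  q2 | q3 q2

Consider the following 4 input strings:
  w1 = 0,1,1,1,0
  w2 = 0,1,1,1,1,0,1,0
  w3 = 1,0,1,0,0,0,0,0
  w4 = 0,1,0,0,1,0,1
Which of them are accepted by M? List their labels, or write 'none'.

w1, w3, w4

w1: Trace: q3 -0-> q1 -1-> q2 -1-> q2 -1-> q2 -0-> q3  → end q3, accepted
w2: Trace: q3 -0-> q1 -1-> q2 -1-> q2 -1-> q2 -1-> q2 -0-> q3 -1-> q0 -0-> q2  → end q2, rejected
w3: Trace: q3 -1-> q0 -0-> q2 -1-> q2 -0-> q3 -0-> q1 -0-> q0 -0-> q2 -0-> q3  → end q3, accepted
w4: Trace: q3 -0-> q1 -1-> q2 -0-> q3 -0-> q1 -1-> q2 -0-> q3 -1-> q0  → end q0, accepted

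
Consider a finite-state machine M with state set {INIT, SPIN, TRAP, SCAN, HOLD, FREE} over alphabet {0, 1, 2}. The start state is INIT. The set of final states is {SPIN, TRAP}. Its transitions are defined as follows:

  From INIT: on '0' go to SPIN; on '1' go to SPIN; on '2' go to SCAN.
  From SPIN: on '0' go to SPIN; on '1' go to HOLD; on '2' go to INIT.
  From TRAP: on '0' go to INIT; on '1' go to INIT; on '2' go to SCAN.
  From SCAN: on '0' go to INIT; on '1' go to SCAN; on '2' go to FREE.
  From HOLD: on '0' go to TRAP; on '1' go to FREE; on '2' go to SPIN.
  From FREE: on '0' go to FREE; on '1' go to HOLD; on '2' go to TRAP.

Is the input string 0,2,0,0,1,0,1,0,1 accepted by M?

No

INIT → SPIN → INIT → SPIN → SPIN → HOLD → TRAP → INIT → SPIN → HOLD
End state HOLD is not accepting.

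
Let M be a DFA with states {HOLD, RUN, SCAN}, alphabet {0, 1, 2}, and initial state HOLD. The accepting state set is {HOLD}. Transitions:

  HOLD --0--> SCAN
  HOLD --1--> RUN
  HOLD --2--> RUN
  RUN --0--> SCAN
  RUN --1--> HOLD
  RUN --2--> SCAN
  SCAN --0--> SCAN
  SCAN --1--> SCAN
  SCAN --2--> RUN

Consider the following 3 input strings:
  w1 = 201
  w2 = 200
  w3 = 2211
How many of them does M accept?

w1:
  start at HOLD
  read '2': HOLD → RUN
  read '0': RUN → SCAN
  read '1': SCAN → SCAN
  end SCAN, rejected
w2:
  start at HOLD
  read '2': HOLD → RUN
  read '0': RUN → SCAN
  read '0': SCAN → SCAN
  end SCAN, rejected
w3:
  start at HOLD
  read '2': HOLD → RUN
  read '2': RUN → SCAN
  read '1': SCAN → SCAN
  read '1': SCAN → SCAN
  end SCAN, rejected

0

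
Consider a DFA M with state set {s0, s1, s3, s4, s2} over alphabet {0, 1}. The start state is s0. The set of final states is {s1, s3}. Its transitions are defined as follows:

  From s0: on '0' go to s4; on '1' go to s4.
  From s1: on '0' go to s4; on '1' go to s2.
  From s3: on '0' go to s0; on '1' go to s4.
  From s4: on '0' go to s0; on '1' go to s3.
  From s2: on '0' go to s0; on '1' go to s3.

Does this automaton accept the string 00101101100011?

s0 → s4 → s0 → s4 → s0 → s4 → s3 → s0 → s4 → s3 → s0 → s4 → s0 → s4 → s3
End state s3 is accepting.

Yes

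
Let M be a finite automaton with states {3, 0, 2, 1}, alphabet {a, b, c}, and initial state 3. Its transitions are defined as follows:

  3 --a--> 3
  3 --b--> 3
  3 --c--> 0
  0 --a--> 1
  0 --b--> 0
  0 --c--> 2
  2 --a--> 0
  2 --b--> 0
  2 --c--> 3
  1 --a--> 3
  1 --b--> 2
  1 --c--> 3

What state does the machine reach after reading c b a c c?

start at 3
read 'c': 3 → 0
read 'b': 0 → 0
read 'a': 0 → 1
read 'c': 1 → 3
read 'c': 3 → 0

0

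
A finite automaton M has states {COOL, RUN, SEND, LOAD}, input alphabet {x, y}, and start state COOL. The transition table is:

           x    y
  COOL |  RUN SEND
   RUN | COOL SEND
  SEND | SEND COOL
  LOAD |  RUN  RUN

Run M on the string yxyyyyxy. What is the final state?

COOL

Trace: COOL -y-> SEND -x-> SEND -y-> COOL -y-> SEND -y-> COOL -y-> SEND -x-> SEND -y-> COOL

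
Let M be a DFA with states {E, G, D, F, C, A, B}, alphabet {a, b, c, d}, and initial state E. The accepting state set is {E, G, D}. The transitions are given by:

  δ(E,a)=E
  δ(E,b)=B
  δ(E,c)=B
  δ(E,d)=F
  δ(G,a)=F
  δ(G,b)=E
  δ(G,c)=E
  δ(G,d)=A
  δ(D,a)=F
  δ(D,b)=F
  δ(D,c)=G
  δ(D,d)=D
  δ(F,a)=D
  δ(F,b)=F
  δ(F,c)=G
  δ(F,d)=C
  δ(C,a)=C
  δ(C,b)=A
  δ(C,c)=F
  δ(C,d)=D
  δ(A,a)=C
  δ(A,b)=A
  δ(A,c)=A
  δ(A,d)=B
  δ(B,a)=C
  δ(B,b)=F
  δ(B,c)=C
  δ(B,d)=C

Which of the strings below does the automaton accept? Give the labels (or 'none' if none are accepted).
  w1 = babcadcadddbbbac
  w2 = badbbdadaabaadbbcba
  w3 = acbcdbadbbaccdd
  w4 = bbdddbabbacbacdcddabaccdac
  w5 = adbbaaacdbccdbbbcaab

w1, w4

w1: Trace: E -b-> B -a-> C -b-> A -c-> A -a-> C -d-> D -c-> G -a-> F -d-> C -d-> D -d-> D -b-> F -b-> F -b-> F -a-> D -c-> G  → end G, accepted
w2: Trace: E -b-> B -a-> C -d-> D -b-> F -b-> F -d-> C -a-> C -d-> D -a-> F -a-> D -b-> F -a-> D -a-> F -d-> C -b-> A -b-> A -c-> A -b-> A -a-> C  → end C, rejected
w3: Trace: E -a-> E -c-> B -b-> F -c-> G -d-> A -b-> A -a-> C -d-> D -b-> F -b-> F -a-> D -c-> G -c-> E -d-> F -d-> C  → end C, rejected
w4: Trace: E -b-> B -b-> F -d-> C -d-> D -d-> D -b-> F -a-> D -b-> F -b-> F -a-> D -c-> G -b-> E -a-> E -c-> B -d-> C -c-> F -d-> C -d-> D -a-> F -b-> F -a-> D -c-> G -c-> E -d-> F -a-> D -c-> G  → end G, accepted
w5: Trace: E -a-> E -d-> F -b-> F -b-> F -a-> D -a-> F -a-> D -c-> G -d-> A -b-> A -c-> A -c-> A -d-> B -b-> F -b-> F -b-> F -c-> G -a-> F -a-> D -b-> F  → end F, rejected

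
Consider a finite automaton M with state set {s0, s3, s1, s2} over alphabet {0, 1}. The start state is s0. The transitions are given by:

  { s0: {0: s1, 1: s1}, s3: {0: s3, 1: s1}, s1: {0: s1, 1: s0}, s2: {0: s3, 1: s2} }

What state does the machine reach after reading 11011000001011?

s0 → s1 → s0 → s1 → s0 → s1 → s1 → s1 → s1 → s1 → s1 → s0 → s1 → s0 → s1

s1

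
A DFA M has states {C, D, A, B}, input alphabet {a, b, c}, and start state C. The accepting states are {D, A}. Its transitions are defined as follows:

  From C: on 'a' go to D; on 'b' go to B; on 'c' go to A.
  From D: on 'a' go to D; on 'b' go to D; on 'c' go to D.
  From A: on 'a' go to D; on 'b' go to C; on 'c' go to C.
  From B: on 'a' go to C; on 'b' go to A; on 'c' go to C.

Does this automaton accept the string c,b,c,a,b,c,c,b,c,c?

C → A → C → A → D → D → D → D → D → D → D
End state D is accepting.

Yes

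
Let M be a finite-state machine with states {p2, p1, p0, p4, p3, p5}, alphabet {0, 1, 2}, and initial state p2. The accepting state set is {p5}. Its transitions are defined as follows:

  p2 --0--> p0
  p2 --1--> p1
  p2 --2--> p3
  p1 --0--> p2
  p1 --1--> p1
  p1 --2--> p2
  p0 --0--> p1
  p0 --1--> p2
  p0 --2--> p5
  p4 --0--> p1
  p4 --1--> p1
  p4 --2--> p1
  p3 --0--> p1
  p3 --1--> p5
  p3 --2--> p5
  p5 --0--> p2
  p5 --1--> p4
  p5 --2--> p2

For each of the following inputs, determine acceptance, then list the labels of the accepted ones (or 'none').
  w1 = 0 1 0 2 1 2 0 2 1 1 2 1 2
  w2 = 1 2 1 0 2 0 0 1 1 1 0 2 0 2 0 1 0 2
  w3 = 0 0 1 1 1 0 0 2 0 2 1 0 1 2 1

w1: p2 → p0 → p2 → p0 → p5 → p4 → p1 → p2 → p3 → p5 → p4 → p1 → p1 → p2  → end p2, rejected
w2: p2 → p1 → p2 → p1 → p2 → p3 → p1 → p2 → p1 → p1 → p1 → p2 → p3 → p1 → p2 → p0 → p2 → p0 → p5  → end p5, accepted
w3: p2 → p0 → p1 → p1 → p1 → p1 → p2 → p0 → p5 → p2 → p3 → p5 → p2 → p1 → p2 → p1  → end p1, rejected

w2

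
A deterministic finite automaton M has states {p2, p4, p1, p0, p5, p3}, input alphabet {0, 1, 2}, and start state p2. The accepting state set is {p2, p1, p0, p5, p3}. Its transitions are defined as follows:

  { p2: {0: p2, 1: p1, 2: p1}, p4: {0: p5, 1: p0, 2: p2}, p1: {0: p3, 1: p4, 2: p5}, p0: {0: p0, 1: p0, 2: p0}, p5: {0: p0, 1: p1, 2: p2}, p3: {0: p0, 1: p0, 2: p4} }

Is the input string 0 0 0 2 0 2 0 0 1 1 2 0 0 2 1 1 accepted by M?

start at p2
read '0': p2 → p2
read '0': p2 → p2
read '0': p2 → p2
read '2': p2 → p1
read '0': p1 → p3
read '2': p3 → p4
read '0': p4 → p5
read '0': p5 → p0
read '1': p0 → p0
read '1': p0 → p0
read '2': p0 → p0
read '0': p0 → p0
read '0': p0 → p0
read '2': p0 → p0
read '1': p0 → p0
read '1': p0 → p0
End state p0 is accepting.

Yes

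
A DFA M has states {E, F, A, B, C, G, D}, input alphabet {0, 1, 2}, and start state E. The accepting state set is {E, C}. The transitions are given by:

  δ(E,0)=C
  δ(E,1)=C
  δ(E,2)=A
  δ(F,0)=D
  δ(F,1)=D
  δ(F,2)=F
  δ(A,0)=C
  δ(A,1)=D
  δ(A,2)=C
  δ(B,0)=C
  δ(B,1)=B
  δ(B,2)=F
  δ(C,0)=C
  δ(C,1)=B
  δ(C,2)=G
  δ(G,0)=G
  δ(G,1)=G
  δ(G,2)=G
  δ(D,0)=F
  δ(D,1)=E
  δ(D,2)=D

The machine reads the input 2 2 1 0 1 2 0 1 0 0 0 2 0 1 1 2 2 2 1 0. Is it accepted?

E → A → C → B → C → B → F → D → E → C → C → C → G → G → G → G → G → G → G → G → G
End state G is not accepting.

No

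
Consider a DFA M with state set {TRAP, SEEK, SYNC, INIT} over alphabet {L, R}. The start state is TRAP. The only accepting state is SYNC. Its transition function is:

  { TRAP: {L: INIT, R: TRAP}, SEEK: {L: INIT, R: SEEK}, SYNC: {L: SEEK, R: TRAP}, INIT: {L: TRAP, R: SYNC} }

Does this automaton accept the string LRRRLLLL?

No

TRAP → INIT → SYNC → TRAP → TRAP → INIT → TRAP → INIT → TRAP
End state TRAP is not accepting.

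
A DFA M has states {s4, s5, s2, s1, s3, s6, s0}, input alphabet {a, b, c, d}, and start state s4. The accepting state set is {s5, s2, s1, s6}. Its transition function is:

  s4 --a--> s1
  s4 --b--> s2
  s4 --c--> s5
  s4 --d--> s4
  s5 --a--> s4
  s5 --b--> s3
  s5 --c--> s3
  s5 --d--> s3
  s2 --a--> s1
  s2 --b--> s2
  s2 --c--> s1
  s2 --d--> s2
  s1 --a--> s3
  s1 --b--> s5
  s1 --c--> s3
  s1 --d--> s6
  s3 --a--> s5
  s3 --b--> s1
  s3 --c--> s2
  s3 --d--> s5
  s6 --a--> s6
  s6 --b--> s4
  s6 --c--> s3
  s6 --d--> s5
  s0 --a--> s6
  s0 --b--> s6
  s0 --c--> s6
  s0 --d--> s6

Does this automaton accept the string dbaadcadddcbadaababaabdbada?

Trace: s4 -d-> s4 -b-> s2 -a-> s1 -a-> s3 -d-> s5 -c-> s3 -a-> s5 -d-> s3 -d-> s5 -d-> s3 -c-> s2 -b-> s2 -a-> s1 -d-> s6 -a-> s6 -a-> s6 -b-> s4 -a-> s1 -b-> s5 -a-> s4 -a-> s1 -b-> s5 -d-> s3 -b-> s1 -a-> s3 -d-> s5 -a-> s4
End state s4 is not accepting.

No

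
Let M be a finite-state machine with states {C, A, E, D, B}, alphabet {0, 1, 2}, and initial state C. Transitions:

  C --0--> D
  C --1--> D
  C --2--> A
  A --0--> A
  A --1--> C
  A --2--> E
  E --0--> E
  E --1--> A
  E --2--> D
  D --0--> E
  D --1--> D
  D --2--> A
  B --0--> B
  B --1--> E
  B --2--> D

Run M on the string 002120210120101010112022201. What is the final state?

C

C → D → E → D → D → A → A → E → A → A → C → A → A → C → D → D → E → A → A → C → D → A → A → E → D → A → A → C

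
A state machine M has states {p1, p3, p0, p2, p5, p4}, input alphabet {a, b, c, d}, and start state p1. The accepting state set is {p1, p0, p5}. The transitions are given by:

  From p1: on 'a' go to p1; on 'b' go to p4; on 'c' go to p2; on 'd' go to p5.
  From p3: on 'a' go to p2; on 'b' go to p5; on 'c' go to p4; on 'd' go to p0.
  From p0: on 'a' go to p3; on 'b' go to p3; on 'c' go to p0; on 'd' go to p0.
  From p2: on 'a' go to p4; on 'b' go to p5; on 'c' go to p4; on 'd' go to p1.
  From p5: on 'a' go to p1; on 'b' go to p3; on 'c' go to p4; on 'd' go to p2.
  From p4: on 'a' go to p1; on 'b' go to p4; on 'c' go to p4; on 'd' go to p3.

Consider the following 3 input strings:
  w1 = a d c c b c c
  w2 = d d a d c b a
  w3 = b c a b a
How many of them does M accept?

w1: p1 → p1 → p5 → p4 → p4 → p4 → p4 → p4  → end p4, rejected
w2: p1 → p5 → p2 → p4 → p3 → p4 → p4 → p1  → end p1, accepted
w3: p1 → p4 → p4 → p1 → p4 → p1  → end p1, accepted

2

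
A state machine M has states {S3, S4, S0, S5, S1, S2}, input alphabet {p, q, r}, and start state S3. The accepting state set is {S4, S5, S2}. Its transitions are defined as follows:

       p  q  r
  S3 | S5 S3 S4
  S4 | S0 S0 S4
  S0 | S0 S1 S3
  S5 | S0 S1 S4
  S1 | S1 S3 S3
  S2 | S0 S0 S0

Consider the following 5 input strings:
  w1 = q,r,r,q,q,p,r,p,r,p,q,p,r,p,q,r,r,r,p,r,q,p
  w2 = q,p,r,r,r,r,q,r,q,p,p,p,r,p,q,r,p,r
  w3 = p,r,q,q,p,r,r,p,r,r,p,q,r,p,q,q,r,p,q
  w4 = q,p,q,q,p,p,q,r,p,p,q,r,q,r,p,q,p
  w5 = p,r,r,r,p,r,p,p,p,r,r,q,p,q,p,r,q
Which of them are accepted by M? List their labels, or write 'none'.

w1: Trace: S3 -q-> S3 -r-> S4 -r-> S4 -q-> S0 -q-> S1 -p-> S1 -r-> S3 -p-> S5 -r-> S4 -p-> S0 -q-> S1 -p-> S1 -r-> S3 -p-> S5 -q-> S1 -r-> S3 -r-> S4 -r-> S4 -p-> S0 -r-> S3 -q-> S3 -p-> S5  → end S5, accepted
w2: Trace: S3 -q-> S3 -p-> S5 -r-> S4 -r-> S4 -r-> S4 -r-> S4 -q-> S0 -r-> S3 -q-> S3 -p-> S5 -p-> S0 -p-> S0 -r-> S3 -p-> S5 -q-> S1 -r-> S3 -p-> S5 -r-> S4  → end S4, accepted
w3: Trace: S3 -p-> S5 -r-> S4 -q-> S0 -q-> S1 -p-> S1 -r-> S3 -r-> S4 -p-> S0 -r-> S3 -r-> S4 -p-> S0 -q-> S1 -r-> S3 -p-> S5 -q-> S1 -q-> S3 -r-> S4 -p-> S0 -q-> S1  → end S1, rejected
w4: Trace: S3 -q-> S3 -p-> S5 -q-> S1 -q-> S3 -p-> S5 -p-> S0 -q-> S1 -r-> S3 -p-> S5 -p-> S0 -q-> S1 -r-> S3 -q-> S3 -r-> S4 -p-> S0 -q-> S1 -p-> S1  → end S1, rejected
w5: Trace: S3 -p-> S5 -r-> S4 -r-> S4 -r-> S4 -p-> S0 -r-> S3 -p-> S5 -p-> S0 -p-> S0 -r-> S3 -r-> S4 -q-> S0 -p-> S0 -q-> S1 -p-> S1 -r-> S3 -q-> S3  → end S3, rejected

w1, w2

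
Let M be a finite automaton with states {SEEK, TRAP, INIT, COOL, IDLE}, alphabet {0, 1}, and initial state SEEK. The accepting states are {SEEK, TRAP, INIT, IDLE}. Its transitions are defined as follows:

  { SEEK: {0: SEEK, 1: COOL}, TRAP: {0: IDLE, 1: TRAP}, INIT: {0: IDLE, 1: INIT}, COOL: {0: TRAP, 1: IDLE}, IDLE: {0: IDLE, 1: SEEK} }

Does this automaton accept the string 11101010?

Trace: SEEK -1-> COOL -1-> IDLE -1-> SEEK -0-> SEEK -1-> COOL -0-> TRAP -1-> TRAP -0-> IDLE
End state IDLE is accepting.

Yes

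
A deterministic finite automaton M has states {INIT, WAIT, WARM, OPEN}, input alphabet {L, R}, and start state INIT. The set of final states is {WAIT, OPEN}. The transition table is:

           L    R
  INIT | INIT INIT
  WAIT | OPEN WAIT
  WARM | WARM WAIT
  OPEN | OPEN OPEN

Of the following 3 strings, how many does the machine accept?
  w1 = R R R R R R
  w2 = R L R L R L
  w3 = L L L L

0

w1:
  start at INIT
  read 'R': INIT → INIT
  read 'R': INIT → INIT
  read 'R': INIT → INIT
  read 'R': INIT → INIT
  read 'R': INIT → INIT
  read 'R': INIT → INIT
  end INIT, rejected
w2:
  start at INIT
  read 'R': INIT → INIT
  read 'L': INIT → INIT
  read 'R': INIT → INIT
  read 'L': INIT → INIT
  read 'R': INIT → INIT
  read 'L': INIT → INIT
  end INIT, rejected
w3:
  start at INIT
  read 'L': INIT → INIT
  read 'L': INIT → INIT
  read 'L': INIT → INIT
  read 'L': INIT → INIT
  end INIT, rejected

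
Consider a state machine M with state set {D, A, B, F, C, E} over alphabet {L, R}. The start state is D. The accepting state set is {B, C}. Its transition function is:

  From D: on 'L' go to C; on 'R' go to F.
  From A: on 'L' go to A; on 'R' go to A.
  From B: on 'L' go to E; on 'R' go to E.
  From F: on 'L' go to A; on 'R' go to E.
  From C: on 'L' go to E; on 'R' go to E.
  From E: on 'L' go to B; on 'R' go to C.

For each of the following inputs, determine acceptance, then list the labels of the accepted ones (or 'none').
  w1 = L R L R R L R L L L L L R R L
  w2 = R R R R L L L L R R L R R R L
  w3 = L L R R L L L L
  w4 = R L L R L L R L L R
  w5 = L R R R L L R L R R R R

w1: Trace: D -L-> C -R-> E -L-> B -R-> E -R-> C -L-> E -R-> C -L-> E -L-> B -L-> E -L-> B -L-> E -R-> C -R-> E -L-> B  → end B, accepted
w2: Trace: D -R-> F -R-> E -R-> C -R-> E -L-> B -L-> E -L-> B -L-> E -R-> C -R-> E -L-> B -R-> E -R-> C -R-> E -L-> B  → end B, accepted
w3: Trace: D -L-> C -L-> E -R-> C -R-> E -L-> B -L-> E -L-> B -L-> E  → end E, rejected
w4: Trace: D -R-> F -L-> A -L-> A -R-> A -L-> A -L-> A -R-> A -L-> A -L-> A -R-> A  → end A, rejected
w5: Trace: D -L-> C -R-> E -R-> C -R-> E -L-> B -L-> E -R-> C -L-> E -R-> C -R-> E -R-> C -R-> E  → end E, rejected

w1, w2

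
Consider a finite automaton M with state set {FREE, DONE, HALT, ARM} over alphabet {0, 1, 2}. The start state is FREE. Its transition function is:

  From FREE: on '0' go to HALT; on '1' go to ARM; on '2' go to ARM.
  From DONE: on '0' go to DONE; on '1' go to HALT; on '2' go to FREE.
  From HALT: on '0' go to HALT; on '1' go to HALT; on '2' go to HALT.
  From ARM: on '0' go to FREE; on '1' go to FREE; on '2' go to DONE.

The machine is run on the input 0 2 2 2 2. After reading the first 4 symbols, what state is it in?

start at FREE
read '0': FREE → HALT
read '2': HALT → HALT
read '2': HALT → HALT
read '2': HALT → HALT
After 4 symbols: HALT.

HALT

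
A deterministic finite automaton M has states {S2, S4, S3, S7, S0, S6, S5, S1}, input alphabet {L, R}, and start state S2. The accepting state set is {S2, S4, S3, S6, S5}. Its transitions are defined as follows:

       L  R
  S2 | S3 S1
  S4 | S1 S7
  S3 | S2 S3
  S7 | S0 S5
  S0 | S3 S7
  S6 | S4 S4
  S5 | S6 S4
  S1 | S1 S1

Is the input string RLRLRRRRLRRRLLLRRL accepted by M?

start at S2
read 'R': S2 → S1
read 'L': S1 → S1
read 'R': S1 → S1
read 'L': S1 → S1
read 'R': S1 → S1
read 'R': S1 → S1
read 'R': S1 → S1
read 'R': S1 → S1
read 'L': S1 → S1
read 'R': S1 → S1
read 'R': S1 → S1
read 'R': S1 → S1
read 'L': S1 → S1
read 'L': S1 → S1
read 'L': S1 → S1
read 'R': S1 → S1
read 'R': S1 → S1
read 'L': S1 → S1
End state S1 is not accepting.

No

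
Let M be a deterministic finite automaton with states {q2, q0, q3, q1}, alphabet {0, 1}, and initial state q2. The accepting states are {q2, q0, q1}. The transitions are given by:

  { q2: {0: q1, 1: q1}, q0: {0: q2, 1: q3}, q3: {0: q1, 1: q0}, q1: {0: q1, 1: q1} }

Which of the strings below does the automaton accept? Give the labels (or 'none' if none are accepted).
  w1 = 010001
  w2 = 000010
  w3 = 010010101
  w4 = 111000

w1: q2 → q1 → q1 → q1 → q1 → q1 → q1  → end q1, accepted
w2: q2 → q1 → q1 → q1 → q1 → q1 → q1  → end q1, accepted
w3: q2 → q1 → q1 → q1 → q1 → q1 → q1 → q1 → q1 → q1  → end q1, accepted
w4: q2 → q1 → q1 → q1 → q1 → q1 → q1  → end q1, accepted

w1, w2, w3, w4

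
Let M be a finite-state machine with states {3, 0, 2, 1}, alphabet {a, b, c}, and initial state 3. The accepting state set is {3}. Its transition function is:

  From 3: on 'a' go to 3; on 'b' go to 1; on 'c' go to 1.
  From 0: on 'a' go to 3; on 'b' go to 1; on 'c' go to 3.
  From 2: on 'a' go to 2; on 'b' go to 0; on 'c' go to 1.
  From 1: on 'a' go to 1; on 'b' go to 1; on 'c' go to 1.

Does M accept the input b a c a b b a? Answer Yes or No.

3 → 1 → 1 → 1 → 1 → 1 → 1 → 1
End state 1 is not accepting.

No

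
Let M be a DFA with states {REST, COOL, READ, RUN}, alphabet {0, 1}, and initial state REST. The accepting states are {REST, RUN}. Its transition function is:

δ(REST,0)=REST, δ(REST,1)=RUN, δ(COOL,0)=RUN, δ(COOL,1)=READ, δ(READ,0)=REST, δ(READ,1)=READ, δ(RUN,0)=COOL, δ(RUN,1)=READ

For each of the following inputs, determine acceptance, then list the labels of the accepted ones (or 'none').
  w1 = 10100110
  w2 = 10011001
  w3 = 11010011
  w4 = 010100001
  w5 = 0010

w1: Trace: REST -1-> RUN -0-> COOL -1-> READ -0-> REST -0-> REST -1-> RUN -1-> READ -0-> REST  → end REST, accepted
w2: Trace: REST -1-> RUN -0-> COOL -0-> RUN -1-> READ -1-> READ -0-> REST -0-> REST -1-> RUN  → end RUN, accepted
w3: Trace: REST -1-> RUN -1-> READ -0-> REST -1-> RUN -0-> COOL -0-> RUN -1-> READ -1-> READ  → end READ, rejected
w4: Trace: REST -0-> REST -1-> RUN -0-> COOL -1-> READ -0-> REST -0-> REST -0-> REST -0-> REST -1-> RUN  → end RUN, accepted
w5: Trace: REST -0-> REST -0-> REST -1-> RUN -0-> COOL  → end COOL, rejected

w1, w2, w4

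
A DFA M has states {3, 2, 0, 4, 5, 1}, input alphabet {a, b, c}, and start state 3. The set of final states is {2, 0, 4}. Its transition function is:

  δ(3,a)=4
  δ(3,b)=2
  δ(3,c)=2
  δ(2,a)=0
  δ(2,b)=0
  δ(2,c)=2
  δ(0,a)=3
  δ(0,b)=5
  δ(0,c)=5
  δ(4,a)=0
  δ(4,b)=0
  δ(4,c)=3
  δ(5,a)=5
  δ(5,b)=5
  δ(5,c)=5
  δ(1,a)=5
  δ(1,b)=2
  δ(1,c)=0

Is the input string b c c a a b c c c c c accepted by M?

Yes

start at 3
read 'b': 3 → 2
read 'c': 2 → 2
read 'c': 2 → 2
read 'a': 2 → 0
read 'a': 0 → 3
read 'b': 3 → 2
read 'c': 2 → 2
read 'c': 2 → 2
read 'c': 2 → 2
read 'c': 2 → 2
read 'c': 2 → 2
End state 2 is accepting.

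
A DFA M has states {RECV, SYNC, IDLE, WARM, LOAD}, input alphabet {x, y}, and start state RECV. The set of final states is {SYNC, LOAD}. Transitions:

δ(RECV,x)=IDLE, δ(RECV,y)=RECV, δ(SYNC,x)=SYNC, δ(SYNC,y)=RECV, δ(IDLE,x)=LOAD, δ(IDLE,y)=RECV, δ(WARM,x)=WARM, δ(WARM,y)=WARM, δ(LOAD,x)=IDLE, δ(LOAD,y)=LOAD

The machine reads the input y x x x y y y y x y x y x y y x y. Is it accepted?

No

RECV → RECV → IDLE → LOAD → IDLE → RECV → RECV → RECV → RECV → IDLE → RECV → IDLE → RECV → IDLE → RECV → RECV → IDLE → RECV
End state RECV is not accepting.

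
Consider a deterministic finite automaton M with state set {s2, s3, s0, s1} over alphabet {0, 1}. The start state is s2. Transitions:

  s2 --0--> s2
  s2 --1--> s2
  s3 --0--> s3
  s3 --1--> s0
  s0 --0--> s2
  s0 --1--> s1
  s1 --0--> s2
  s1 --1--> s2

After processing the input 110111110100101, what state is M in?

s2

Trace: s2 -1-> s2 -1-> s2 -0-> s2 -1-> s2 -1-> s2 -1-> s2 -1-> s2 -1-> s2 -0-> s2 -1-> s2 -0-> s2 -0-> s2 -1-> s2 -0-> s2 -1-> s2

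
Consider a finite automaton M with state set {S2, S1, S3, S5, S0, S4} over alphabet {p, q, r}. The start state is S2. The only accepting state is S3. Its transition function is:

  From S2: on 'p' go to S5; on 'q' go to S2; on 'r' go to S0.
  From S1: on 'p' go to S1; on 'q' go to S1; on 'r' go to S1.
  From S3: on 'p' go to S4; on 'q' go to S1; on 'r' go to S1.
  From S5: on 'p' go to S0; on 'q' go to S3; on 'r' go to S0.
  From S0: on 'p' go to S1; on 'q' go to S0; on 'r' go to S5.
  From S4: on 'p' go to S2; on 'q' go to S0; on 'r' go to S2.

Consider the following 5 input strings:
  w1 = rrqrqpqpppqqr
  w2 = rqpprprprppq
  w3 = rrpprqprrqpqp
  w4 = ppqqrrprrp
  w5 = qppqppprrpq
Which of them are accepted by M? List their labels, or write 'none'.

none

w1: S2 → S0 → S5 → S3 → S1 → S1 → S1 → S1 → S1 → S1 → S1 → S1 → S1 → S1  → end S1, rejected
w2: S2 → S0 → S0 → S1 → S1 → S1 → S1 → S1 → S1 → S1 → S1 → S1 → S1  → end S1, rejected
w3: S2 → S0 → S5 → S0 → S1 → S1 → S1 → S1 → S1 → S1 → S1 → S1 → S1 → S1  → end S1, rejected
w4: S2 → S5 → S0 → S0 → S0 → S5 → S0 → S1 → S1 → S1 → S1  → end S1, rejected
w5: S2 → S2 → S5 → S0 → S0 → S1 → S1 → S1 → S1 → S1 → S1 → S1  → end S1, rejected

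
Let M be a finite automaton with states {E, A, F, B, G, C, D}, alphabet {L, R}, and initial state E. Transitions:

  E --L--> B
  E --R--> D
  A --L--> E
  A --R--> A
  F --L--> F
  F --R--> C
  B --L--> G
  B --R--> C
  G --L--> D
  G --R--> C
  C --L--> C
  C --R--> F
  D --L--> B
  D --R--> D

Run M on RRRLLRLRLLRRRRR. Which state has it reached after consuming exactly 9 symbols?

F

Trace: E -R-> D -R-> D -R-> D -L-> B -L-> G -R-> C -L-> C -R-> F -L-> F
After 9 symbols: F.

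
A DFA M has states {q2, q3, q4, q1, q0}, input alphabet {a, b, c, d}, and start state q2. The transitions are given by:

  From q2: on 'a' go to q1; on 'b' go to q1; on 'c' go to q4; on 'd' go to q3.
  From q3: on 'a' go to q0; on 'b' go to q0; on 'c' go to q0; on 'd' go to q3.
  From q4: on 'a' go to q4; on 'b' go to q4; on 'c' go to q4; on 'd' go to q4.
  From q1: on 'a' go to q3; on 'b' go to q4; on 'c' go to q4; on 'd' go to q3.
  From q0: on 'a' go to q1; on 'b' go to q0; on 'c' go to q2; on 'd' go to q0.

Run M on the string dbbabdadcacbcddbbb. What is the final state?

q4

q2 → q3 → q0 → q0 → q1 → q4 → q4 → q4 → q4 → q4 → q4 → q4 → q4 → q4 → q4 → q4 → q4 → q4 → q4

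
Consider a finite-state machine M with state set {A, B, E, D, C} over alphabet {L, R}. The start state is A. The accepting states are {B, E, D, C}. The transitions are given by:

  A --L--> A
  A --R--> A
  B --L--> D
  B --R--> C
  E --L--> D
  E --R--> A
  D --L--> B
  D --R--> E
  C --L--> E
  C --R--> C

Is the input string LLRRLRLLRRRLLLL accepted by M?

Trace: A -L-> A -L-> A -R-> A -R-> A -L-> A -R-> A -L-> A -L-> A -R-> A -R-> A -R-> A -L-> A -L-> A -L-> A -L-> A
End state A is not accepting.

No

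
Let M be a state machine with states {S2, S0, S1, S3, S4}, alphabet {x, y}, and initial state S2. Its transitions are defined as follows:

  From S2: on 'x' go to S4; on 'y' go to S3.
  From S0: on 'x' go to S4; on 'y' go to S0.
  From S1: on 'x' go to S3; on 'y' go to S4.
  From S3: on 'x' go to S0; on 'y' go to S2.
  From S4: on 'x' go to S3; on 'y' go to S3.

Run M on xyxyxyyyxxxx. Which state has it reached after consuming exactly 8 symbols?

start at S2
read 'x': S2 → S4
read 'y': S4 → S3
read 'x': S3 → S0
read 'y': S0 → S0
read 'x': S0 → S4
read 'y': S4 → S3
read 'y': S3 → S2
read 'y': S2 → S3
After 8 symbols: S3.

S3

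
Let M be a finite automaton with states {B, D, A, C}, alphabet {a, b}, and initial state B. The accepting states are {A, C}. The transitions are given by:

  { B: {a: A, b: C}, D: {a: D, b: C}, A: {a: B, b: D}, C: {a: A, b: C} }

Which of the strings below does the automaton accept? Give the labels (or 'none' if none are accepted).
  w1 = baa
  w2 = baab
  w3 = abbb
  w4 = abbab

w2, w3

w1: B → C → A → B  → end B, rejected
w2: B → C → A → B → C  → end C, accepted
w3: B → A → D → C → C  → end C, accepted
w4: B → A → D → C → A → D  → end D, rejected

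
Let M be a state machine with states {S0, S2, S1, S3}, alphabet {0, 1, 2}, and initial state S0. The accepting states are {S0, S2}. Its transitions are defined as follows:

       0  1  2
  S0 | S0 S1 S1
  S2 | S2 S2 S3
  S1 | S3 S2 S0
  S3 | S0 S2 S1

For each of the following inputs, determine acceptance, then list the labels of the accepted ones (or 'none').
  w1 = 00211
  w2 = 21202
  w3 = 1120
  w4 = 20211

w1, w3, w4

w1: Trace: S0 -0-> S0 -0-> S0 -2-> S1 -1-> S2 -1-> S2  → end S2, accepted
w2: Trace: S0 -2-> S1 -1-> S2 -2-> S3 -0-> S0 -2-> S1  → end S1, rejected
w3: Trace: S0 -1-> S1 -1-> S2 -2-> S3 -0-> S0  → end S0, accepted
w4: Trace: S0 -2-> S1 -0-> S3 -2-> S1 -1-> S2 -1-> S2  → end S2, accepted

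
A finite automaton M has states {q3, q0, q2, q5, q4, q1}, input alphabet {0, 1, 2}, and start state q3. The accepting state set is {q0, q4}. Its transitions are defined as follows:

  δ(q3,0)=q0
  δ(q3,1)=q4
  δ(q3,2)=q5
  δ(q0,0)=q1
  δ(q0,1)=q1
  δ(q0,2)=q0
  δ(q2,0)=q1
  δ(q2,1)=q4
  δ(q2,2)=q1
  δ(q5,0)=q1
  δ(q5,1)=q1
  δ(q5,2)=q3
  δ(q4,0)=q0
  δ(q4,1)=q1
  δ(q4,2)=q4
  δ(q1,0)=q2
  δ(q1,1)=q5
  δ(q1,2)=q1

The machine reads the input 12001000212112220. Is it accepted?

Trace: q3 -1-> q4 -2-> q4 -0-> q0 -0-> q1 -1-> q5 -0-> q1 -0-> q2 -0-> q1 -2-> q1 -1-> q5 -2-> q3 -1-> q4 -1-> q1 -2-> q1 -2-> q1 -2-> q1 -0-> q2
End state q2 is not accepting.

No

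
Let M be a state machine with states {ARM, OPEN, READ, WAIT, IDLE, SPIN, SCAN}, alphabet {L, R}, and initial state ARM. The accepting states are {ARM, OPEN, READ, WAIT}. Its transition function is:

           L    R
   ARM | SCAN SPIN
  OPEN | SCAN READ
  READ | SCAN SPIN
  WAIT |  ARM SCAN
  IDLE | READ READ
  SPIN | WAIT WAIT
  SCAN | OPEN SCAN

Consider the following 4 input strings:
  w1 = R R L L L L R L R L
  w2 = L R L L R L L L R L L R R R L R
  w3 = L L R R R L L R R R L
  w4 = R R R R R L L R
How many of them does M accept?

1

w1:
  start at ARM
  read 'R': ARM → SPIN
  read 'R': SPIN → WAIT
  read 'L': WAIT → ARM
  read 'L': ARM → SCAN
  read 'L': SCAN → OPEN
  read 'L': OPEN → SCAN
  read 'R': SCAN → SCAN
  read 'L': SCAN → OPEN
  read 'R': OPEN → READ
  read 'L': READ → SCAN
  end SCAN, rejected
w2:
  start at ARM
  read 'L': ARM → SCAN
  read 'R': SCAN → SCAN
  read 'L': SCAN → OPEN
  read 'L': OPEN → SCAN
  read 'R': SCAN → SCAN
  read 'L': SCAN → OPEN
  read 'L': OPEN → SCAN
  read 'L': SCAN → OPEN
  read 'R': OPEN → READ
  read 'L': READ → SCAN
  read 'L': SCAN → OPEN
  read 'R': OPEN → READ
  read 'R': READ → SPIN
  read 'R': SPIN → WAIT
  read 'L': WAIT → ARM
  read 'R': ARM → SPIN
  end SPIN, rejected
w3:
  start at ARM
  read 'L': ARM → SCAN
  read 'L': SCAN → OPEN
  read 'R': OPEN → READ
  read 'R': READ → SPIN
  read 'R': SPIN → WAIT
  read 'L': WAIT → ARM
  read 'L': ARM → SCAN
  read 'R': SCAN → SCAN
  read 'R': SCAN → SCAN
  read 'R': SCAN → SCAN
  read 'L': SCAN → OPEN
  end OPEN, accepted
w4:
  start at ARM
  read 'R': ARM → SPIN
  read 'R': SPIN → WAIT
  read 'R': WAIT → SCAN
  read 'R': SCAN → SCAN
  read 'R': SCAN → SCAN
  read 'L': SCAN → OPEN
  read 'L': OPEN → SCAN
  read 'R': SCAN → SCAN
  end SCAN, rejected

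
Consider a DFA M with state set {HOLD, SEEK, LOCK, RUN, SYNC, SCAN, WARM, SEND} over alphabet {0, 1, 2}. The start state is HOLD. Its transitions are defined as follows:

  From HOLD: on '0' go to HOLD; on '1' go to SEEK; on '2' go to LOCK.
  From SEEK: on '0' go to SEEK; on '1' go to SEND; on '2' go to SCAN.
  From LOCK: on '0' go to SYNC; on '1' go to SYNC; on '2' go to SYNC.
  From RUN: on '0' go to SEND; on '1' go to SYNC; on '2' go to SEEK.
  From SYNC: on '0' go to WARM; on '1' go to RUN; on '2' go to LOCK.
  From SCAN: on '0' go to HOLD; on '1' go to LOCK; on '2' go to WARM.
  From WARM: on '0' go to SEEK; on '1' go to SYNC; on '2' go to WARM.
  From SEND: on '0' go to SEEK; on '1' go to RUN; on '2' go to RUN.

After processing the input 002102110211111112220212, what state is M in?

LOCK

start at HOLD
read '0': HOLD → HOLD
read '0': HOLD → HOLD
read '2': HOLD → LOCK
read '1': LOCK → SYNC
read '0': SYNC → WARM
read '2': WARM → WARM
read '1': WARM → SYNC
read '1': SYNC → RUN
read '0': RUN → SEND
read '2': SEND → RUN
read '1': RUN → SYNC
read '1': SYNC → RUN
read '1': RUN → SYNC
read '1': SYNC → RUN
read '1': RUN → SYNC
read '1': SYNC → RUN
read '1': RUN → SYNC
read '2': SYNC → LOCK
read '2': LOCK → SYNC
read '2': SYNC → LOCK
read '0': LOCK → SYNC
read '2': SYNC → LOCK
read '1': LOCK → SYNC
read '2': SYNC → LOCK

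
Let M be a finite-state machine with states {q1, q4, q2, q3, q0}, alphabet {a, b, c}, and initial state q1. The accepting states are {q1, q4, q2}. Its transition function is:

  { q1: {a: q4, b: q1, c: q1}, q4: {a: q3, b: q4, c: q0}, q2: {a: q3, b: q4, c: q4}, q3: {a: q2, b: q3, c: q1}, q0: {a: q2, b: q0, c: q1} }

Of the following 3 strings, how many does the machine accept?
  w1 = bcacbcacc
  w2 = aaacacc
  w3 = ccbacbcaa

2

w1: q1 → q1 → q1 → q4 → q0 → q0 → q1 → q4 → q0 → q1  → end q1, accepted
w2: q1 → q4 → q3 → q2 → q4 → q3 → q1 → q1  → end q1, accepted
w3: q1 → q1 → q1 → q1 → q4 → q0 → q0 → q1 → q4 → q3  → end q3, rejected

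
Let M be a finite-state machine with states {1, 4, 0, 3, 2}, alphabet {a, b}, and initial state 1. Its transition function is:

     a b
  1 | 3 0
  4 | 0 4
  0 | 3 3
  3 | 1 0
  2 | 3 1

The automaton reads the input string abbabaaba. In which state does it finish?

1 → 3 → 0 → 3 → 1 → 0 → 3 → 1 → 0 → 3

3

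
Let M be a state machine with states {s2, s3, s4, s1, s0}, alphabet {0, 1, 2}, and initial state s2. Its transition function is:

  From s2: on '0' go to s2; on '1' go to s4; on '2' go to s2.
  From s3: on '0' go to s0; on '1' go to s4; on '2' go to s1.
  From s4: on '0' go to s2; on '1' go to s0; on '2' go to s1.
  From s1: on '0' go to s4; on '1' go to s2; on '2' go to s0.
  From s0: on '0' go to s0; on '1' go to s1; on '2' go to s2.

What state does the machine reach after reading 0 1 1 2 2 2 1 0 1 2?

start at s2
read '0': s2 → s2
read '1': s2 → s4
read '1': s4 → s0
read '2': s0 → s2
read '2': s2 → s2
read '2': s2 → s2
read '1': s2 → s4
read '0': s4 → s2
read '1': s2 → s4
read '2': s4 → s1

s1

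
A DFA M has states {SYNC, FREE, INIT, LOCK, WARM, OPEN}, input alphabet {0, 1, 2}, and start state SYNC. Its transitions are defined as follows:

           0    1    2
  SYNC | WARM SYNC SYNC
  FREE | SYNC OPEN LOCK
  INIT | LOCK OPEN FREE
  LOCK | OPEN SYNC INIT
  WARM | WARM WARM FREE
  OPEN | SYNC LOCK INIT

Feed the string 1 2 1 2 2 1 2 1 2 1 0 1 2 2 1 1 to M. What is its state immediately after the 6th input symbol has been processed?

SYNC

SYNC → SYNC → SYNC → SYNC → SYNC → SYNC → SYNC
After 6 symbols: SYNC.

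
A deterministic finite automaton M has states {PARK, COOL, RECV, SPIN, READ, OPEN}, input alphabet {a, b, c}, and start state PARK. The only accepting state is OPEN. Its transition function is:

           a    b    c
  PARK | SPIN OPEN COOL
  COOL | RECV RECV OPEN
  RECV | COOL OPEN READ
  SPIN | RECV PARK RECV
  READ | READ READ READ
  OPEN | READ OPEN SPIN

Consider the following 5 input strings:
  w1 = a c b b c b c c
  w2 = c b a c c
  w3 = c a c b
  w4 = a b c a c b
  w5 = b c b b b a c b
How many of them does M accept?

w1: Trace: PARK -a-> SPIN -c-> RECV -b-> OPEN -b-> OPEN -c-> SPIN -b-> PARK -c-> COOL -c-> OPEN  → end OPEN, accepted
w2: Trace: PARK -c-> COOL -b-> RECV -a-> COOL -c-> OPEN -c-> SPIN  → end SPIN, rejected
w3: Trace: PARK -c-> COOL -a-> RECV -c-> READ -b-> READ  → end READ, rejected
w4: Trace: PARK -a-> SPIN -b-> PARK -c-> COOL -a-> RECV -c-> READ -b-> READ  → end READ, rejected
w5: Trace: PARK -b-> OPEN -c-> SPIN -b-> PARK -b-> OPEN -b-> OPEN -a-> READ -c-> READ -b-> READ  → end READ, rejected

1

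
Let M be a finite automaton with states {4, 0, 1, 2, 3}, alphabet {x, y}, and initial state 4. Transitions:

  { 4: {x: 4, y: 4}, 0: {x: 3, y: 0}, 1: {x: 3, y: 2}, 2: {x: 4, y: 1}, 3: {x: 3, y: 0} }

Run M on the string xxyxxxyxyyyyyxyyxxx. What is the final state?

4

Trace: 4 -x-> 4 -x-> 4 -y-> 4 -x-> 4 -x-> 4 -x-> 4 -y-> 4 -x-> 4 -y-> 4 -y-> 4 -y-> 4 -y-> 4 -y-> 4 -x-> 4 -y-> 4 -y-> 4 -x-> 4 -x-> 4 -x-> 4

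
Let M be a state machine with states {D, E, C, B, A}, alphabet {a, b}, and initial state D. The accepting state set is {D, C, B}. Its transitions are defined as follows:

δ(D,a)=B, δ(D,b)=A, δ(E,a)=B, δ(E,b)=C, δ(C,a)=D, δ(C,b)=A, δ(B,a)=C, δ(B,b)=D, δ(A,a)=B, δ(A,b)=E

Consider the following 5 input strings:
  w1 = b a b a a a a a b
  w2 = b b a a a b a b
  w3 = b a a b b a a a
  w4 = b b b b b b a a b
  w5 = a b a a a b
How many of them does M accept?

w1:
  start at D
  read 'b': D → A
  read 'a': A → B
  read 'b': B → D
  read 'a': D → B
  read 'a': B → C
  read 'a': C → D
  read 'a': D → B
  read 'a': B → C
  read 'b': C → A
  end A, rejected
w2:
  start at D
  read 'b': D → A
  read 'b': A → E
  read 'a': E → B
  read 'a': B → C
  read 'a': C → D
  read 'b': D → A
  read 'a': A → B
  read 'b': B → D
  end D, accepted
w3:
  start at D
  read 'b': D → A
  read 'a': A → B
  read 'a': B → C
  read 'b': C → A
  read 'b': A → E
  read 'a': E → B
  read 'a': B → C
  read 'a': C → D
  end D, accepted
w4:
  start at D
  read 'b': D → A
  read 'b': A → E
  read 'b': E → C
  read 'b': C → A
  read 'b': A → E
  read 'b': E → C
  read 'a': C → D
  read 'a': D → B
  read 'b': B → D
  end D, accepted
w5:
  start at D
  read 'a': D → B
  read 'b': B → D
  read 'a': D → B
  read 'a': B → C
  read 'a': C → D
  read 'b': D → A
  end A, rejected

3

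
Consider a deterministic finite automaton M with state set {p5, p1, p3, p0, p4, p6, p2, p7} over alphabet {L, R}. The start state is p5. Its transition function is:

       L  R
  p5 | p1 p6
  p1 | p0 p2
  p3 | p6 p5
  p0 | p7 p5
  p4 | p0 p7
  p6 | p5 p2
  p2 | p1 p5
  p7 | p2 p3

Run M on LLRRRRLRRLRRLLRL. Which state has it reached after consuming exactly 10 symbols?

p1

p5 → p1 → p0 → p5 → p6 → p2 → p5 → p1 → p2 → p5 → p1
After 10 symbols: p1.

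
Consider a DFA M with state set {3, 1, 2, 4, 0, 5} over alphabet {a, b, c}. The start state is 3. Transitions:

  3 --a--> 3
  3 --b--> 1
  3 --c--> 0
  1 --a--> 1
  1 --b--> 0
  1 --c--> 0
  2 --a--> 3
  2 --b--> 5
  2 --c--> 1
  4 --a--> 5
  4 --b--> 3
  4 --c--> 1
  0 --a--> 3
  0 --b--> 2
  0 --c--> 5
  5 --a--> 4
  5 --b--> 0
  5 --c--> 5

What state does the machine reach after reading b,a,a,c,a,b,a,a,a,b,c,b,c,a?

start at 3
read 'b': 3 → 1
read 'a': 1 → 1
read 'a': 1 → 1
read 'c': 1 → 0
read 'a': 0 → 3
read 'b': 3 → 1
read 'a': 1 → 1
read 'a': 1 → 1
read 'a': 1 → 1
read 'b': 1 → 0
read 'c': 0 → 5
read 'b': 5 → 0
read 'c': 0 → 5
read 'a': 5 → 4

4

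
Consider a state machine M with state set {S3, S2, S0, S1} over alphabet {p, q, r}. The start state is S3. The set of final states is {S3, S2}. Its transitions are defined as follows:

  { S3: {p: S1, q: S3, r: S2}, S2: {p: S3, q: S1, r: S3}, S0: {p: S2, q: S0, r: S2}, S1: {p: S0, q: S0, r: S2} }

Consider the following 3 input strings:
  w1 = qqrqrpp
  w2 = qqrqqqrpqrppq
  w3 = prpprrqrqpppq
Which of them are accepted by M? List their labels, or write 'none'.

w1:
  start at S3
  read 'q': S3 → S3
  read 'q': S3 → S3
  read 'r': S3 → S2
  read 'q': S2 → S1
  read 'r': S1 → S2
  read 'p': S2 → S3
  read 'p': S3 → S1
  end S1, rejected
w2:
  start at S3
  read 'q': S3 → S3
  read 'q': S3 → S3
  read 'r': S3 → S2
  read 'q': S2 → S1
  read 'q': S1 → S0
  read 'q': S0 → S0
  read 'r': S0 → S2
  read 'p': S2 → S3
  read 'q': S3 → S3
  read 'r': S3 → S2
  read 'p': S2 → S3
  read 'p': S3 → S1
  read 'q': S1 → S0
  end S0, rejected
w3:
  start at S3
  read 'p': S3 → S1
  read 'r': S1 → S2
  read 'p': S2 → S3
  read 'p': S3 → S1
  read 'r': S1 → S2
  read 'r': S2 → S3
  read 'q': S3 → S3
  read 'r': S3 → S2
  read 'q': S2 → S1
  read 'p': S1 → S0
  read 'p': S0 → S2
  read 'p': S2 → S3
  read 'q': S3 → S3
  end S3, accepted

w3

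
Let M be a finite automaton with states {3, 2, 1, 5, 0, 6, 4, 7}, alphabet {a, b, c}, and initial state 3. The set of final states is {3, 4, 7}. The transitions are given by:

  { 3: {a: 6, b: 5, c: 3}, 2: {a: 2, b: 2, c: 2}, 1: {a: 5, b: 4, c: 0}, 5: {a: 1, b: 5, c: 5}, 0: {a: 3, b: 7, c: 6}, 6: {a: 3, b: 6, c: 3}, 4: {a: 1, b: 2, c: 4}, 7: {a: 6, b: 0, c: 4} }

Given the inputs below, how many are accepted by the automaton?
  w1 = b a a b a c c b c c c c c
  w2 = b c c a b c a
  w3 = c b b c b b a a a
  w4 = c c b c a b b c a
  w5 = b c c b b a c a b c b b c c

w1: 3 → 5 → 1 → 5 → 5 → 1 → 0 → 6 → 6 → 3 → 3 → 3 → 3 → 3  → end 3, accepted
w2: 3 → 5 → 5 → 5 → 1 → 4 → 4 → 1  → end 1, rejected
w3: 3 → 3 → 5 → 5 → 5 → 5 → 5 → 1 → 5 → 1  → end 1, rejected
w4: 3 → 3 → 3 → 5 → 5 → 1 → 4 → 2 → 2 → 2  → end 2, rejected
w5: 3 → 5 → 5 → 5 → 5 → 5 → 1 → 0 → 3 → 5 → 5 → 5 → 5 → 5 → 5  → end 5, rejected

1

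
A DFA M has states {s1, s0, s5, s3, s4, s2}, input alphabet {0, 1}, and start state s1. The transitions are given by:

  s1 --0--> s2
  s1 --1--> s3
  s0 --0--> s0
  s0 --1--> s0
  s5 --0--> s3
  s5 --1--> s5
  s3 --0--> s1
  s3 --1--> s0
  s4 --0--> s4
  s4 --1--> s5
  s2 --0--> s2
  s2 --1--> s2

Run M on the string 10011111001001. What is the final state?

start at s1
read '1': s1 → s3
read '0': s3 → s1
read '0': s1 → s2
read '1': s2 → s2
read '1': s2 → s2
read '1': s2 → s2
read '1': s2 → s2
read '1': s2 → s2
read '0': s2 → s2
read '0': s2 → s2
read '1': s2 → s2
read '0': s2 → s2
read '0': s2 → s2
read '1': s2 → s2

s2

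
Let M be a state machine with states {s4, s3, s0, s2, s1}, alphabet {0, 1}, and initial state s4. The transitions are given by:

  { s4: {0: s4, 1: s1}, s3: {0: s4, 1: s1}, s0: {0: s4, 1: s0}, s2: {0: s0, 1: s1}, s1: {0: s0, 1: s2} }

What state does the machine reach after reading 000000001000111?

Trace: s4 -0-> s4 -0-> s4 -0-> s4 -0-> s4 -0-> s4 -0-> s4 -0-> s4 -0-> s4 -1-> s1 -0-> s0 -0-> s4 -0-> s4 -1-> s1 -1-> s2 -1-> s1

s1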